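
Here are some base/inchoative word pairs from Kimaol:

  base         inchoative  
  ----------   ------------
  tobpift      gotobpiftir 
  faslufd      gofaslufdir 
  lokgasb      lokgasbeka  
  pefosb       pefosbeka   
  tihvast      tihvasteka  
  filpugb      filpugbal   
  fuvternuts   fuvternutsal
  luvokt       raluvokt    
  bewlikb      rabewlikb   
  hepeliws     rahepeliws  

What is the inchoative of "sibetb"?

sibetbal

tobpift and tihvast both end in -t yet inflect differently (gotobpiftir, tihvasteka), so the final letter is not what conditions the rule; the second-to-last letter is.
"sibetb" has second-to-last letter 't'. The one such stem in the data (fuvternuts → fuvternutsal) adds -al, so the same rule applies.
The other patterns: stems whose second-to-last letter is 'f' add go- … -ir around the stem; stems whose second-to-last letter is 's' add -eka; stems whose second-to-last letter is 'k' or 'w' add the prefix ra-.
So sibetb → sibetbal.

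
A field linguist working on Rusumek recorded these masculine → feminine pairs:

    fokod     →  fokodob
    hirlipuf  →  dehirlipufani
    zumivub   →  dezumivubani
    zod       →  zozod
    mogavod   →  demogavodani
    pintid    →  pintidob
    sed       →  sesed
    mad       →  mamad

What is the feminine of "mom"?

mad and fokod both end in -d yet inflect differently (mamad, fokodob), so the final letter is not what conditions the rule; the number of vowels is.
"mom" has 1 vowel. The stems with 1 vowel (mad → mamad, zod → zozod, sed → sesed) repeat the first consonant+vowel as a prefix.
So mom → momom.

momom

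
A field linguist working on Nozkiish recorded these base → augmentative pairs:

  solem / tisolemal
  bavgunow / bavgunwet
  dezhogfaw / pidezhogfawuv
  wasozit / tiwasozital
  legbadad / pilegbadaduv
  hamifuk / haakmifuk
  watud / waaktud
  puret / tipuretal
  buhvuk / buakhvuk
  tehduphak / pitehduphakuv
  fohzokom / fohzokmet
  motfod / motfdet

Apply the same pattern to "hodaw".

pihodawuv

legbadad and motfod both end in -d yet inflect differently (pilegbadaduv, motfdet), so the final letter is not what conditions the rule; the last vowel is.
"hodaw" has last vowel 'a'. The stems whose last vowel is 'a' (dezhogfaw → pidezhogfawuv, tehduphak → pitehduphakuv, legbadad → pilegbadaduv) add pi- … -uv around the stem.
The other patterns: stems whose last vowel is 'o' delete the last vowel and add -et; stems whose last vowel is 'u' insert -ak- after the first vowel; stems whose last vowel is 'e' or 'i' add ti- … -al around the stem.
So hodaw → pihodawuv.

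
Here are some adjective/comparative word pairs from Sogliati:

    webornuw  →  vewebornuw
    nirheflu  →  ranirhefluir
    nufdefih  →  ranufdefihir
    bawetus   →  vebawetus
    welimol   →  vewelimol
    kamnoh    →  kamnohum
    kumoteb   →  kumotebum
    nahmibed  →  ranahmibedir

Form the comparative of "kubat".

kamnoh and nufdefih both end in -h yet inflect differently (kamnohum, ranufdefihir), so the final letter is not what conditions the rule; the first letter is.
"kubat" begins with k-. The stems beginning with k- (kumoteb → kumotebum, kamnoh → kamnohum) add -um.
The other patterns: stems beginning with n- add ra- … -ir around the stem; stems beginning with b- or w- add the prefix ve-.
So kubat → kubatum.

kubatum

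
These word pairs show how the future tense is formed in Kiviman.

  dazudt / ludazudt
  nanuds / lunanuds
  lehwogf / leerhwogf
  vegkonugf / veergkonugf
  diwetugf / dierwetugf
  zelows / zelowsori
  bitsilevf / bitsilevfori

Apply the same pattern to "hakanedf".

"hakanedf" has second-to-last letter 'd'. The stems whose second-to-last letter is 'd' (dazudt → ludazudt, nanuds → lunanuds) add the prefix lu-.
So hakanedf → luhakanedf.

luhakanedf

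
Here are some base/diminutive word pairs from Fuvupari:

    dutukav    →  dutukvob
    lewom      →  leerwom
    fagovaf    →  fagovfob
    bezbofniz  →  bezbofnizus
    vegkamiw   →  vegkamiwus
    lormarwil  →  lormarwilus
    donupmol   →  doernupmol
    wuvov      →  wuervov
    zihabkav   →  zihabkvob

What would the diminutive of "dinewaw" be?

dinewwob

lormarwil and donupmol both end in -l yet inflect differently (lormarwilus, doernupmol), so the final letter is not what conditions the rule; the last vowel is.
"dinewaw" has last vowel 'a'. The stems whose last vowel is 'a' (fagovaf → fagovfob, dutukav → dutukvob, zihabkav → zihabkvob) delete the last vowel and add -ob.
The other patterns: stems whose last vowel is 'i' add -us; stems whose last vowel is 'o' insert -er- after the first vowel.
So dinewaw → dinewwob.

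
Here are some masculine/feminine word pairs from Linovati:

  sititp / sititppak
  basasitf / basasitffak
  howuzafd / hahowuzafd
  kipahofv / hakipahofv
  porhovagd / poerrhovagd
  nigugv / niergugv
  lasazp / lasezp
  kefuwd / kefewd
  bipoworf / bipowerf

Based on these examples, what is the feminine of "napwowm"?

howuzafd and porhovagd both end in -d yet inflect differently (hahowuzafd, poerrhovagd), so the final letter is not what conditions the rule; the second-to-last letter is.
"napwowm" has second-to-last letter 'w'. The one such stem in the data (kefuwd → kefewd) changes the last vowel to 'e' (as do lasazp, bipoworf), so the same rule applies.
The other patterns: stems whose second-to-last letter is 't' double the final consonant and add -ak; stems whose second-to-last letter is 'f' add the prefix ha-; stems whose second-to-last letter is 'g' insert -er- after the first vowel.
So napwowm → napwewm.

napwewm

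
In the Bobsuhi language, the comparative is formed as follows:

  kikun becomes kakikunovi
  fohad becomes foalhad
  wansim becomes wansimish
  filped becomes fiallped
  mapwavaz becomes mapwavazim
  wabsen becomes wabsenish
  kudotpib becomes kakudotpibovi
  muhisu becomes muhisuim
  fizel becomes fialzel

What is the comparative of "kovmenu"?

kikun and wabsen both end in -n yet inflect differently (kakikunovi, wabsenish), so the final letter is not what conditions the rule; the first letter is.
"kovmenu" begins with k-. The stems beginning with k- (kudotpib → kakudotpibovi, kikun → kakikunovi) add ka- … -ovi around the stem.
The other patterns: stems beginning with m- add -im; stems beginning with f- insert -al- after the first vowel; stems beginning with w- add -ish.
So kovmenu → kakovmenuovi.

kakovmenuovi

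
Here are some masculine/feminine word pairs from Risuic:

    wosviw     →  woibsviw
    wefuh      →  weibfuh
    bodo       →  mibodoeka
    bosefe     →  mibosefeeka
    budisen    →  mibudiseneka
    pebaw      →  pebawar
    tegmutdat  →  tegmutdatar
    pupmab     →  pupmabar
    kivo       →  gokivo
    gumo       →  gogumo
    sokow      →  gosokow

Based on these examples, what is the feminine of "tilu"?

"tilu" begins with t-. The one such stem in the data (tegmutdat → tegmutdatar) adds -ar, so the same rule applies.
The other patterns: stems beginning with w- insert -ib- after the first vowel; stems beginning with b- add mi- … -eka around the stem; stems beginning with g-, k- or s- add the prefix go-.
So tilu → tiluar.

tiluar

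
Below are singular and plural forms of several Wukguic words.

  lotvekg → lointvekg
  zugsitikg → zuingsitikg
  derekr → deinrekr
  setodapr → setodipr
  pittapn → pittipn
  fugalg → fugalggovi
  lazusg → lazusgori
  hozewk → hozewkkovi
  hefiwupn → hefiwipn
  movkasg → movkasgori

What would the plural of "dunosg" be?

"dunosg" has second-to-last letter 's'. The stems whose second-to-last letter is 's' (movkasg → movkasgori, lazusg → lazusgori) add -ori.
The other patterns: stems whose second-to-last letter is 'k' insert -in- after the first vowel; stems whose second-to-last letter is 'p' change the last vowel to 'i'; stems whose second-to-last letter is 'l' or 'w' double the final consonant and add -ovi.
So dunosg → dunosgori.

dunosgori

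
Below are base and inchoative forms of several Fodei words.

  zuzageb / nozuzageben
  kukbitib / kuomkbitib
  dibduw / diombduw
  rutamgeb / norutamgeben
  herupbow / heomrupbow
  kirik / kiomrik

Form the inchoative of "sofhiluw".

soomfhiluw

"sofhiluw" has last vowel 'u'. The one such stem in the data (dibduw → diombduw) inserts -om- after the first vowel (as do kirik, herupbow), so the same rule applies.
The other pattern: stems whose last vowel is 'e' add no- … -en around the stem.
So sofhiluw → soomfhiluw.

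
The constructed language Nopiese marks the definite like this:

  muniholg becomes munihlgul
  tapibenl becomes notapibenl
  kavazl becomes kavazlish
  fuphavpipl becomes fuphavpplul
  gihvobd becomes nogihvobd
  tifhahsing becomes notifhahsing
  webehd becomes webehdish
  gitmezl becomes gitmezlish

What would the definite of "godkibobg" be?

gitmezl and fuphavpipl both end in -l yet inflect differently (gitmezlish, fuphavpplul), so the final letter is not what conditions the rule; the second-to-last letter is.
"godkibobg" has second-to-last letter 'b'. The one such stem in the data (gihvobd → nogihvobd) adds the prefix no-, so the same rule applies.
So godkibobg → nogodkibobg.

nogodkibobg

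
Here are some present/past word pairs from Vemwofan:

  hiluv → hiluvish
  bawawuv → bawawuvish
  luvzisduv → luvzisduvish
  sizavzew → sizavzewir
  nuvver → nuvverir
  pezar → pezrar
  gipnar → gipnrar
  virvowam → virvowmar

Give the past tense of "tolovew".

"tolovew" has last vowel 'e'. The stems whose last vowel is 'e' (sizavzew → sizavzewir, nuvver → nuvverir) add -ir.
So tolovew → tolovewir.

tolovewir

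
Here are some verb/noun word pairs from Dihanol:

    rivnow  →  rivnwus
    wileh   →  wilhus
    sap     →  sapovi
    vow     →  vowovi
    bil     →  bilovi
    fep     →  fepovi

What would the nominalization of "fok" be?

rivnow and vow both end in -w yet inflect differently (rivnwus, vowovi), so the final letter is not what conditions the rule; the number of vowels is.
"fok" has 1 vowel. The stems with 1 vowel (bil → bilovi, sap → sapovi, vow → vowovi) add -ovi.
So fok → fokovi.

fokovi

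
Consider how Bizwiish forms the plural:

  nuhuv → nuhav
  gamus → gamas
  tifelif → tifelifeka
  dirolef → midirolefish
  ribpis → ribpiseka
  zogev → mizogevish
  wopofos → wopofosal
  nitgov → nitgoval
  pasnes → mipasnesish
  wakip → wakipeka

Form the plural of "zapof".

zapofal

gamus and ribpis both end in -s yet inflect differently (gamas, ribpiseka), so the final letter is not what conditions the rule; the last vowel is.
"zapof" has last vowel 'o'. The stems whose last vowel is 'o' (nitgov → nitgoval, wopofos → wopofosal) add -al.
So zapof → zapofal.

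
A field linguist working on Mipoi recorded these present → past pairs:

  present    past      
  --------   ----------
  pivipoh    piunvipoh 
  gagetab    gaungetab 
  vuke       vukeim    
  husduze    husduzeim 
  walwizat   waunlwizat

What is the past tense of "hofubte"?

hofubteim

gagetab and husduze both have 3 vowels yet inflect differently (gaungetab, husduzeim), so the number of vowels is not what conditions the rule; whether the stem ends in a vowel or a consonant is.
"hofubte" ends in a vowel. The stems ending in a vowel (husduze → husduzeim, vuke → vukeim) add -im.
The other pattern: stems ending in a consonant insert -un- after the first vowel.
So hofubte → hofubteim.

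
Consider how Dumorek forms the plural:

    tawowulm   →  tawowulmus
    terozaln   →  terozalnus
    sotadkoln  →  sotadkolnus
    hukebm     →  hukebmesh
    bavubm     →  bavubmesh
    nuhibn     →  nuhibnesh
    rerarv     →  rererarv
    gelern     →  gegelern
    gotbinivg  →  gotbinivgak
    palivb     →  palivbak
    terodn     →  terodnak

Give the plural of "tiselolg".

tiselolgus

tawowulm and hukebm both end in -m yet inflect differently (tawowulmus, hukebmesh), so the final letter is not what conditions the rule; the second-to-last letter is.
"tiselolg" has second-to-last letter 'l'. The stems whose second-to-last letter is 'l' (tawowulm → tawowulmus, terozaln → terozalnus, sotadkoln → sotadkolnus) add -us.
So tiselolg → tiselolgus.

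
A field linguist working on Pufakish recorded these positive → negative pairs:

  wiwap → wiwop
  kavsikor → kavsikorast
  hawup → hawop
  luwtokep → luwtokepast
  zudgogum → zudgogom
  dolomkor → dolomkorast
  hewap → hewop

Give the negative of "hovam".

hawup and luwtokep both end in -p yet inflect differently (hawop, luwtokepast), so the final letter is not what conditions the rule; the last vowel is.
"hovam" has last vowel 'a'. The stems whose last vowel is 'a' (hewap → hewop, wiwap → wiwop) change the last vowel to 'o'.
So hovam → hovom.

hovom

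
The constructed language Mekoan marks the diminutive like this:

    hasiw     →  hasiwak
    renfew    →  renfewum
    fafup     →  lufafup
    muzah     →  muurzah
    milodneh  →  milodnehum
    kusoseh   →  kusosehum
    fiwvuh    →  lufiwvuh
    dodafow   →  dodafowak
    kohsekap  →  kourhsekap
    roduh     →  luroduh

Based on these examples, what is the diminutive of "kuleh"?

muzah and milodneh both end in -h yet inflect differently (muurzah, milodnehum), so the final letter is not what conditions the rule; the last vowel is.
"kuleh" has last vowel 'e'. The stems whose last vowel is 'e' (renfew → renfewum, milodneh → milodnehum, kusoseh → kusosehum) add -um.
So kuleh → kulehum.

kulehum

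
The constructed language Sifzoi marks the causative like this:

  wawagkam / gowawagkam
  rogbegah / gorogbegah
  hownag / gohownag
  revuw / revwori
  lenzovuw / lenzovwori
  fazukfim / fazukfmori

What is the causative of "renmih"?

renmhori

"renmih" has last vowel 'i'. The one such stem in the data (fazukfim → fazukfmori) deletes the last vowel and adds -ori (as do revuw, lenzovuw), so the same rule applies.
The other pattern: stems whose last vowel is 'a' add the prefix go-.
So renmih → renmhori.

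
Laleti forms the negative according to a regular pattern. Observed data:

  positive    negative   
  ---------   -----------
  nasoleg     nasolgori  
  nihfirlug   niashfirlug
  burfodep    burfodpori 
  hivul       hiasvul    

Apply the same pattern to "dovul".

doasvul

nasoleg and nihfirlug both end in -g yet inflect differently (nasolgori, niashfirlug), so the final letter is not what conditions the rule; the last vowel is.
"dovul" has last vowel 'u'. The stems whose last vowel is 'u' (nihfirlug → niashfirlug, hivul → hiasvul) insert -as- after the first vowel.
So dovul → doasvul.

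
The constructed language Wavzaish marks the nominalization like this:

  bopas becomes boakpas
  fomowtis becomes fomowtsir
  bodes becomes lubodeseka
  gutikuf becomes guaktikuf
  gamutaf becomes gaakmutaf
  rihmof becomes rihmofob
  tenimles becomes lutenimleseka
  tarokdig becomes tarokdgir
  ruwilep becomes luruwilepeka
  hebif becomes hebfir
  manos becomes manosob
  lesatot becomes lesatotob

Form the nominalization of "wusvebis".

wusvebsir

manos and fomowtis both end in -s yet inflect differently (manosob, fomowtsir), so the final letter is not what conditions the rule; the last vowel is.
"wusvebis" has last vowel 'i'. The stems whose last vowel is 'i' (fomowtis → fomowtsir, tarokdig → tarokdgir, hebif → hebfir) delete the last vowel and add -ir.
The other patterns: stems whose last vowel is 'o' add -ob; stems whose last vowel is 'e' add lu- … -eka around the stem; stems whose last vowel is 'a' or 'u' insert -ak- after the first vowel.
So wusvebis → wusvebsir.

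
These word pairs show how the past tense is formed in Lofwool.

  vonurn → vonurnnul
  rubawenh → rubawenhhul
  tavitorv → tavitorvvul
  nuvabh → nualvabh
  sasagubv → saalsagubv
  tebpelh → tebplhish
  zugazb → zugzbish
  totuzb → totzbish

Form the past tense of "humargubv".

hualmargubv

rubawenh and nuvabh both end in -h yet inflect differently (rubawenhhul, nualvabh), so the final letter is not what conditions the rule; the second-to-last letter is.
"humargubv" has second-to-last letter 'b'. The stems whose second-to-last letter is 'b' (nuvabh → nualvabh, sasagubv → saalsagubv) insert -al- after the first vowel.
So humargubv → hualmargubv.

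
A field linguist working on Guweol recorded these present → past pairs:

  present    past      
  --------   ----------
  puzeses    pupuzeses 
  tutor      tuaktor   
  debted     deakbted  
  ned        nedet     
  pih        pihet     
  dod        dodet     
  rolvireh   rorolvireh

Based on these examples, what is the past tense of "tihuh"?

ned and debted both end in -d yet inflect differently (nedet, deakbted), so the final letter is not what conditions the rule; the number of vowels is.
"tihuh" has 2 vowels. The stems with 2 vowels (tutor → tuaktor, debted → deakbted) insert -ak- after the first vowel.
So tihuh → tiakhuh.

tiakhuh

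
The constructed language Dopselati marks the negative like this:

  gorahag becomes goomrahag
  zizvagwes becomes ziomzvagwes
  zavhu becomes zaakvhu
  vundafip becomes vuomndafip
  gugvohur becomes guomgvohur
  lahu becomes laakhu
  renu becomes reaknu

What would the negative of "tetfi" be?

gugvohur and zavhu both have last vowel 'u' yet inflect differently (guomgvohur, zaakvhu), so the last vowel is not what conditions the rule; whether the stem ends in a vowel or a consonant is.
"tetfi" ends in a vowel. The stems ending in a vowel (zavhu → zaakvhu, lahu → laakhu, renu → reaknu) insert -ak- after the first vowel.
The other pattern: stems ending in a consonant insert -om- after the first vowel.
So tetfi → teaktfi.

teaktfi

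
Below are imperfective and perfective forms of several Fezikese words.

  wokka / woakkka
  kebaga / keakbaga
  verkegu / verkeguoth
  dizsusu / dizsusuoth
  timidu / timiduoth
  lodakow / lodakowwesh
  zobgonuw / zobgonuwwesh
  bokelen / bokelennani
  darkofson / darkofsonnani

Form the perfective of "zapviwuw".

"zapviwuw" ends in -w. The stems ending in -w (lodakow → lodakowwesh, zobgonuw → zobgonuwwesh) double the final consonant and add -esh.
So zapviwuw → zapviwuwwesh.

zapviwuwwesh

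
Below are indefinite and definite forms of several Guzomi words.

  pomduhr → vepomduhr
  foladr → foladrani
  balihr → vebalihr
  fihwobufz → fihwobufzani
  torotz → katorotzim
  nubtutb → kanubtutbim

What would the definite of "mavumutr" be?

kamavumutrim

pomduhr and foladr both end in -r yet inflect differently (vepomduhr, foladrani), so the final letter is not what conditions the rule; the second-to-last letter is.
"mavumutr" has second-to-last letter 't'. The stems whose second-to-last letter is 't' (nubtutb → kanubtutbim, torotz → katorotzim) add ka- … -im around the stem.
So mavumutr → kamavumutrim.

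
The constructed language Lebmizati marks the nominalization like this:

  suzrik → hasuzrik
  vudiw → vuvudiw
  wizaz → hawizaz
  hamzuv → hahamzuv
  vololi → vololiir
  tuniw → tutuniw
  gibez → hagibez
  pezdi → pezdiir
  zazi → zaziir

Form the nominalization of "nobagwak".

hanobagwak

pezdi and vudiw both have last vowel 'i' yet inflect differently (pezdiir, vuvudiw), so the last vowel is not what conditions the rule; the final letter is.
"nobagwak" ends in -k. The one such stem in the data (suzrik → hasuzrik) adds the prefix ha-, so the same rule applies.
So nobagwak → hanobagwak.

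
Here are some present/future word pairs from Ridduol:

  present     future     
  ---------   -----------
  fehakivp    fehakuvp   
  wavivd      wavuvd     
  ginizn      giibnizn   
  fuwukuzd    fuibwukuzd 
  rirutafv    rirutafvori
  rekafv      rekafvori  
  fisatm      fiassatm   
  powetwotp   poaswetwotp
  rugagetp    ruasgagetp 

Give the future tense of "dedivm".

"dedivm" has second-to-last letter 'v'. The stems whose second-to-last letter is 'v' (fehakivp → fehakuvp, wavivd → wavuvd) change the last vowel to 'u'.
So dedivm → deduvm.

deduvm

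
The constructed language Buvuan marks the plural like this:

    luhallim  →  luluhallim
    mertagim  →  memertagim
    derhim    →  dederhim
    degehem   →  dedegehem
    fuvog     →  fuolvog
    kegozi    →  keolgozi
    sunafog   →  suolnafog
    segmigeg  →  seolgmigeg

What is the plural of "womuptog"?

woolmuptog

"womuptog" ends in -g. The stems ending in -g (fuvog → fuolvog, sunafog → suolnafog, segmigeg → seolgmigeg) insert -ol- after the first vowel.
So womuptog → woolmuptog.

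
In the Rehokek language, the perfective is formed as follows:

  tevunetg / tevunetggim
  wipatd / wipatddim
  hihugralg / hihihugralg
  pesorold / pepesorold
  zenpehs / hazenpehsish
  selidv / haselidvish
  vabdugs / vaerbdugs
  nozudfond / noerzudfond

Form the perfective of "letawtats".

letawtatssim

tevunetg and hihugralg both end in -g yet inflect differently (tevunetggim, hihihugralg), so the final letter is not what conditions the rule; the second-to-last letter is.
"letawtats" has second-to-last letter 't'. The stems whose second-to-last letter is 't' (tevunetg → tevunetggim, wipatd → wipatddim) double the final consonant and add -im.
The other patterns: stems whose second-to-last letter is 'l' repeat the first consonant+vowel as a prefix; stems whose second-to-last letter is 'd' or 'h' add ha- … -ish around the stem; stems whose second-to-last letter is 'g' or 'n' insert -er- after the first vowel.
So letawtats → letawtatssim.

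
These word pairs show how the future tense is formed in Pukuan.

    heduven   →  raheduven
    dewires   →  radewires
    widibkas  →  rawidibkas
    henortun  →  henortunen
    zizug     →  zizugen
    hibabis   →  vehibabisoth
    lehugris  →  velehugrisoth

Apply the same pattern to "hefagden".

heduven and henortun both end in -n yet inflect differently (raheduven, henortunen), so the final letter is not what conditions the rule; the last vowel is.
"hefagden" has last vowel 'e'. The stems whose last vowel is 'e' (heduven → raheduven, dewires → radewires) add the prefix ra-.
The other patterns: stems whose last vowel is 'u' add -en; stems whose last vowel is 'i' add ve- … -oth around the stem.
So hefagden → rahefagden.

rahefagden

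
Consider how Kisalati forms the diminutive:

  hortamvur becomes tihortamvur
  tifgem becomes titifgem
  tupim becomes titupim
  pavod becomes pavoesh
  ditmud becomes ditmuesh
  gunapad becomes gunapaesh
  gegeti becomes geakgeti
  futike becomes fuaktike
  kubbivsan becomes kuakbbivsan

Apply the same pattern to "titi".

hortamvur and ditmud both have last vowel 'u' yet inflect differently (tihortamvur, ditmuesh), so the last vowel is not what conditions the rule; the final letter is.
"titi" ends in -i. The one such stem in the data (gegeti → geakgeti) inserts -ak- after the first vowel (as do futike, kubbivsan), so the same rule applies.
The other patterns: stems ending in -m or -r add the prefix ti-; stems ending in -d drop the final letter and add -esh.
So titi → tiakti.

tiakti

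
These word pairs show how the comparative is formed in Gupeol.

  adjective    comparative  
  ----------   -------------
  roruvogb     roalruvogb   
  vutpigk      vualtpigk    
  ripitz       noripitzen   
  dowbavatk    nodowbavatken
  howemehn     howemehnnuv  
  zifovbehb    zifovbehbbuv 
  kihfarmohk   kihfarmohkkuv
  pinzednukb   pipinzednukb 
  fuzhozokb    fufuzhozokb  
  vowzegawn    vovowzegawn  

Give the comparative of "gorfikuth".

nogorfikuthen

"gorfikuth" has second-to-last letter 't'. The stems whose second-to-last letter is 't' (ripitz → noripitzen, dowbavatk → nodowbavatken) add no- … -en around the stem.
So gorfikuth → nogorfikuthen.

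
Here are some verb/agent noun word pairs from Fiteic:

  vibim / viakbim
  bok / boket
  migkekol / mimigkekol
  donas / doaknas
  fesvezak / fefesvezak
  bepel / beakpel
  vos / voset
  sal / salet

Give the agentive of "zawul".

zaakwul

vos and donas both end in -s yet inflect differently (voset, doaknas), so the final letter is not what conditions the rule; the number of vowels is.
"zawul" has 2 vowels. The stems with 2 vowels (donas → doaknas, vibim → viakbim, bepel → beakpel) insert -ak- after the first vowel.
The other patterns: stems with 1 vowel add -et; stems with 3 vowels repeat the first consonant+vowel as a prefix.
So zawul → zaakwul.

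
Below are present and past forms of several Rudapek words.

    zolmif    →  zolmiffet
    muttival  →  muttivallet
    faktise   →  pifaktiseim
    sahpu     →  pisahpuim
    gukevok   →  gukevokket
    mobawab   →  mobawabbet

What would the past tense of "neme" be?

pinemeim

"neme" ends in a vowel. The stems ending in a vowel (sahpu → pisahpuim, faktise → pifaktiseim) add pi- … -im around the stem.
The other pattern: stems ending in a consonant double the final consonant and add -et.
So neme → pinemeim.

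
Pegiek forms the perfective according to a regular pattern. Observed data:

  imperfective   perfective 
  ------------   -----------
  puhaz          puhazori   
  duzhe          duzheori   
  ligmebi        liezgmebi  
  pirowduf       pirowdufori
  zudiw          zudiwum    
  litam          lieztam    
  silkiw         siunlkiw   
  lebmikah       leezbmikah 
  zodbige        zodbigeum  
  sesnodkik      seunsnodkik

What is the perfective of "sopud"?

"sopud" begins with s-. The stems beginning with s- (sesnodkik → seunsnodkik, silkiw → siunlkiw) insert -un- after the first vowel.
So sopud → sounpud.

sounpud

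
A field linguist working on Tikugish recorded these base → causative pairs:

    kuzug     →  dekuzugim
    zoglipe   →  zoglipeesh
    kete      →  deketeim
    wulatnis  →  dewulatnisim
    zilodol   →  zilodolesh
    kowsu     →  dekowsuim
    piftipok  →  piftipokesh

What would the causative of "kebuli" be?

dekebuliim

"kebuli" begins with k-. The stems beginning with k- (kowsu → dekowsuim, kuzug → dekuzugim, kete → deketeim) add de- … -im around the stem.
So kebuli → dekebuliim.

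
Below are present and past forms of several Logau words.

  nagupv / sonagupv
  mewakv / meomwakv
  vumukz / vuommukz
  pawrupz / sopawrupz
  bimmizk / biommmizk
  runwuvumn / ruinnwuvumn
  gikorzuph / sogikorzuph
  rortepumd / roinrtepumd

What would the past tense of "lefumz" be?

"lefumz" has second-to-last letter 'm'. The stems whose second-to-last letter is 'm' (rortepumd → roinrtepumd, runwuvumn → ruinnwuvumn) insert -in- after the first vowel.
The other patterns: stems whose second-to-last letter is 'p' add the prefix so-; stems whose second-to-last letter is 'k' or 'z' insert -om- after the first vowel.
So lefumz → leinfumz.

leinfumz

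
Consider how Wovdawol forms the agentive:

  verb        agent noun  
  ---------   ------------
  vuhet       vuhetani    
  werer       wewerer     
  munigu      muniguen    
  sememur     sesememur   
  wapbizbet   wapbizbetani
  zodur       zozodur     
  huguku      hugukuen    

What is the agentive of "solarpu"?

werer and vuhet both have last vowel 'e' yet inflect differently (wewerer, vuhetani), so the last vowel is not what conditions the rule; the final letter is.
"solarpu" ends in -u. The stems ending in -u (huguku → hugukuen, munigu → muniguen) add -en.
The other patterns: stems ending in -r repeat the first consonant+vowel as a prefix; stems ending in -t add -ani.
So solarpu → solarpuen.

solarpuen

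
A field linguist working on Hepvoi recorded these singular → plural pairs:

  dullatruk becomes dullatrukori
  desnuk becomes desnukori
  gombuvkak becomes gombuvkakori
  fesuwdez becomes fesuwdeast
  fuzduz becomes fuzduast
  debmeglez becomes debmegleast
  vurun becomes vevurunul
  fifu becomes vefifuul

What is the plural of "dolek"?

dolekori

"dolek" ends in -k. The stems ending in -k (dullatruk → dullatrukori, desnuk → desnukori, gombuvkak → gombuvkakori) add -ori.
So dolek → dolekori.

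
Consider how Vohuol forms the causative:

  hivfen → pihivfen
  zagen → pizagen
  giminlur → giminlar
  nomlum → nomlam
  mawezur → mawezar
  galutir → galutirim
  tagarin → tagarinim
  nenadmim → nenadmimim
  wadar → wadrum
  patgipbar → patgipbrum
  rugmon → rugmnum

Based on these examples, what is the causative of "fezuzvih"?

fezuzvihim

giminlur and galutir both end in -r yet inflect differently (giminlar, galutirim), so the final letter is not what conditions the rule; the last vowel is.
"fezuzvih" has last vowel 'i'. The stems whose last vowel is 'i' (galutir → galutirim, tagarin → tagarinim, nenadmim → nenadmimim) add -im.
So fezuzvih → fezuzvihim.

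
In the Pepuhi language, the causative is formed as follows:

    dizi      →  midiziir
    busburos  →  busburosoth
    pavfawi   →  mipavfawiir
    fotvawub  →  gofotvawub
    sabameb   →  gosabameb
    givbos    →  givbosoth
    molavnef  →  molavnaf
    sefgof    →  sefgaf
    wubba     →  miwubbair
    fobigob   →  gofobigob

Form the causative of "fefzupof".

fefzupaf

givbos and sefgof both have last vowel 'o' yet inflect differently (givbosoth, sefgaf), so the last vowel is not what conditions the rule; the final letter is.
"fefzupof" ends in -f. The stems ending in -f (molavnef → molavnaf, sefgof → sefgaf) change the last vowel to 'a'.
The other patterns: stems ending in -s add -oth; stems ending in -b add the prefix go-; stems ending in -a or -i add mi- … -ir around the stem.
So fefzupof → fefzupaf.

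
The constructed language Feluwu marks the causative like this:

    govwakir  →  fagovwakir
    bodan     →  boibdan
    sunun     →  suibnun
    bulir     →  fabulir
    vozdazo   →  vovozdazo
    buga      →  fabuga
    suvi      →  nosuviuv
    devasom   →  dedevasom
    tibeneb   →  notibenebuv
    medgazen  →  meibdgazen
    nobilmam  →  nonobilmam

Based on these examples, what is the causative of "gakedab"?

"gakedab" ends in -b. The one such stem in the data (tibeneb → notibenebuv) adds no- … -uv around the stem, so the same rule applies.
So gakedab → nogakedabuv.

nogakedabuv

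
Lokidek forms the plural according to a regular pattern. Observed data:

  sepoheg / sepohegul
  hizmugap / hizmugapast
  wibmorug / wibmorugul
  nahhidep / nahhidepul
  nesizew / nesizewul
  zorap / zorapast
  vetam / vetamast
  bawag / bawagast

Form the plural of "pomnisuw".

"pomnisuw" has last vowel 'u'. The one such stem in the data (wibmorug → wibmorugul) adds -ul, so the same rule applies.
The other pattern: stems whose last vowel is 'a' add -ast.
So pomnisuw → pomnisuwul.

pomnisuwul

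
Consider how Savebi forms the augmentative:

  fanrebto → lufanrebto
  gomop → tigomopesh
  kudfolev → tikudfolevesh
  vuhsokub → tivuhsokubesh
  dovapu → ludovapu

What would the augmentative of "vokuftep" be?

tivokuftepesh

gomop and fanrebto both have last vowel 'o' yet inflect differently (tigomopesh, lufanrebto), so the last vowel is not what conditions the rule; whether the stem ends in a vowel or a consonant is.
"vokuftep" ends in a consonant. The stems ending in a consonant (gomop → tigomopesh, vuhsokub → tivuhsokubesh, kudfolev → tikudfolevesh) add ti- … -esh around the stem.
The other pattern: stems ending in a vowel add the prefix lu-.
So vokuftep → tivokuftepesh.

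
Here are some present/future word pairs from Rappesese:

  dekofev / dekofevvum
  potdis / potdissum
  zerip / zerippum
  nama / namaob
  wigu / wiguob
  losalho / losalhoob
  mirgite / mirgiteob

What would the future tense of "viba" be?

dekofev and mirgite both have last vowel 'e' yet inflect differently (dekofevvum, mirgiteob), so the last vowel is not what conditions the rule; whether the stem ends in a vowel or a consonant is.
"viba" ends in a vowel. The stems ending in a vowel (nama → namaob, wigu → wiguob, losalho → losalhoob) add -ob.
The other pattern: stems ending in a consonant double the final consonant and add -um.
So viba → vibaob.

vibaob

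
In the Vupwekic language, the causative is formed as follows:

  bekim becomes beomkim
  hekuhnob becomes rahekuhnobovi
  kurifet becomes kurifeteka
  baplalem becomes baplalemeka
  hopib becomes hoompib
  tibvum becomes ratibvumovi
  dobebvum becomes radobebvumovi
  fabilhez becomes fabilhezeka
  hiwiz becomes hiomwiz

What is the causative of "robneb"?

fabilhez and hiwiz both end in -z yet inflect differently (fabilhezeka, hiomwiz), so the final letter is not what conditions the rule; the last vowel is.
"robneb" has last vowel 'e'. The stems whose last vowel is 'e' (baplalem → baplalemeka, kurifet → kurifeteka, fabilhez → fabilhezeka) add -eka.
The other patterns: stems whose last vowel is 'i' insert -om- after the first vowel; stems whose last vowel is 'o' or 'u' add ra- … -ovi around the stem.
So robneb → robnebeka.

robnebeka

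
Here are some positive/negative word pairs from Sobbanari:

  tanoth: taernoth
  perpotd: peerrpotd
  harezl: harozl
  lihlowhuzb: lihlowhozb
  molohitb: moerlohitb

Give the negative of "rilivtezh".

rilivtozh

lihlowhuzb and molohitb both end in -b yet inflect differently (lihlowhozb, moerlohitb), so the final letter is not what conditions the rule; the second-to-last letter is.
"rilivtezh" has second-to-last letter 'z'. The stems whose second-to-last letter is 'z' (lihlowhuzb → lihlowhozb, harezl → harozl) change the last vowel to 'o'.
The other pattern: stems whose second-to-last letter is 't' insert -er- after the first vowel.
So rilivtezh → rilivtozh.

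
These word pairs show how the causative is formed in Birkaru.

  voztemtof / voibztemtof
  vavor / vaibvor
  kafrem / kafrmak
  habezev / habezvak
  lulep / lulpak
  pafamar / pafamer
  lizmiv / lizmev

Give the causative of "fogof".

vavor and pafamar both end in -r yet inflect differently (vaibvor, pafamer), so the final letter is not what conditions the rule; the last vowel is.
"fogof" has last vowel 'o'. The stems whose last vowel is 'o' (voztemtof → voibztemtof, vavor → vaibvor) insert -ib- after the first vowel.
The other patterns: stems whose last vowel is 'e' delete the last vowel and add -ak; stems whose last vowel is 'a' or 'i' change the last vowel to 'e'.
So fogof → foibgof.

foibgof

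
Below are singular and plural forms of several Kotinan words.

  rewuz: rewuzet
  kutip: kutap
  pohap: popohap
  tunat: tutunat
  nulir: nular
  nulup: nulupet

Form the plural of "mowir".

pohap and nulup both end in -p yet inflect differently (popohap, nulupet), so the final letter is not what conditions the rule; the last vowel is.
"mowir" has last vowel 'i'. The stems whose last vowel is 'i' (nulir → nular, kutip → kutap) change the last vowel to 'a'.
The other patterns: stems whose last vowel is 'a' repeat the first consonant+vowel as a prefix; stems whose last vowel is 'u' add -et.
So mowir → mowar.

mowar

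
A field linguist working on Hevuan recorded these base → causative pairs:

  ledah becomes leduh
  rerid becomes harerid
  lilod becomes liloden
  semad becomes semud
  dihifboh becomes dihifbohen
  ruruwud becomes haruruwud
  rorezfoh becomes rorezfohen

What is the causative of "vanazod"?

ledah and dihifboh both end in -h yet inflect differently (leduh, dihifbohen), so the final letter is not what conditions the rule; the last vowel is.
"vanazod" has last vowel 'o'. The stems whose last vowel is 'o' (dihifboh → dihifbohen, rorezfoh → rorezfohen, lilod → liloden) add -en.
The other patterns: stems whose last vowel is 'a' change the last vowel to 'u'; stems whose last vowel is 'i' or 'u' add the prefix ha-.
So vanazod → vanazoden.

vanazoden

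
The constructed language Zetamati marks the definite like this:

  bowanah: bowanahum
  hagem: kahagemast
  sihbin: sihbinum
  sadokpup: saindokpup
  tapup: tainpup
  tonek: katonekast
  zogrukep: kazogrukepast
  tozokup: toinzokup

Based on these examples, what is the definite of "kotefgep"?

kakotefgepast

tapup and zogrukep both end in -p yet inflect differently (tainpup, kazogrukepast), so the final letter is not what conditions the rule; the last vowel is.
"kotefgep" has last vowel 'e'. The stems whose last vowel is 'e' (tonek → katonekast, hagem → kahagemast, zogrukep → kazogrukepast) add ka- … -ast around the stem.
So kotefgep → kakotefgepast.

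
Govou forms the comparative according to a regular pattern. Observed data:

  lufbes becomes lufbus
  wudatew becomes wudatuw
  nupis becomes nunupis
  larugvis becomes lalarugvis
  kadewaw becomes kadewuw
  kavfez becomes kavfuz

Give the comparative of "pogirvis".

popogirvis

"pogirvis" has last vowel 'i'. The stems whose last vowel is 'i' (nupis → nunupis, larugvis → lalarugvis) repeat the first consonant+vowel as a prefix.
So pogirvis → popogirvis.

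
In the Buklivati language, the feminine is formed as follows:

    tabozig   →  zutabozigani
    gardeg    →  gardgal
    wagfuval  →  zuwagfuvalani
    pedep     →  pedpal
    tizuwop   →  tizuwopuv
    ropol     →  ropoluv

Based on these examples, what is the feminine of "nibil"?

zunibilani

tizuwop and pedep both end in -p yet inflect differently (tizuwopuv, pedpal), so the final letter is not what conditions the rule; the last vowel is.
"nibil" has last vowel 'i'. The one such stem in the data (tabozig → zutabozigani) adds zu- … -ani around the stem, so the same rule applies.
The other patterns: stems whose last vowel is 'o' add -uv; stems whose last vowel is 'e' delete the last vowel and add -al.
So nibil → zunibilani.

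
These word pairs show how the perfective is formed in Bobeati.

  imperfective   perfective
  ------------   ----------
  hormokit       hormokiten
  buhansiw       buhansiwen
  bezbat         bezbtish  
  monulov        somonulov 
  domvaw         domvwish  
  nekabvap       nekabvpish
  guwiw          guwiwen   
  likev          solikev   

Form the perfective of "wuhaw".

"wuhaw" has last vowel 'a'. The stems whose last vowel is 'a' (bezbat → bezbtish, domvaw → domvwish, nekabvap → nekabvpish) delete the last vowel and add -ish.
The other patterns: stems whose last vowel is 'i' add -en; stems whose last vowel is 'e' or 'o' add the prefix so-.
So wuhaw → wuhwish.

wuhwish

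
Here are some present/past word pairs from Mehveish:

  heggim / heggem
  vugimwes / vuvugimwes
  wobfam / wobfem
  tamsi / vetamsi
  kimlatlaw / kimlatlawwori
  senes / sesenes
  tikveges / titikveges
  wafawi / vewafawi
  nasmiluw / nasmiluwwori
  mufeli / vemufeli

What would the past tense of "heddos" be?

heheddos

wafawi and heggim both have last vowel 'i' yet inflect differently (vewafawi, heggem), so the last vowel is not what conditions the rule; the final letter is.
"heddos" ends in -s. The stems ending in -s (senes → sesenes, tikveges → titikveges, vugimwes → vuvugimwes) repeat the first consonant+vowel as a prefix.
The other patterns: stems ending in -i add the prefix ve-; stems ending in -m change the last vowel to 'e'; stems ending in -w double the final consonant and add -ori.
So heddos → heheddos.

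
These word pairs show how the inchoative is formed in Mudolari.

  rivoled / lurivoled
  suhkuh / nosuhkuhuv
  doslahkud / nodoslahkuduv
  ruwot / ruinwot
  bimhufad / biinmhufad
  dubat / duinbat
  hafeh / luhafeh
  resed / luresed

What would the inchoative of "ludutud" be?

doslahkud and rivoled both end in -d yet inflect differently (nodoslahkuduv, lurivoled), so the final letter is not what conditions the rule; the last vowel is.
"ludutud" has last vowel 'u'. The stems whose last vowel is 'u' (doslahkud → nodoslahkuduv, suhkuh → nosuhkuhuv) add no- … -uv around the stem.
The other patterns: stems whose last vowel is 'e' add the prefix lu-; stems whose last vowel is 'a' or 'o' insert -in- after the first vowel.
So ludutud → noludutuduv.

noludutuduv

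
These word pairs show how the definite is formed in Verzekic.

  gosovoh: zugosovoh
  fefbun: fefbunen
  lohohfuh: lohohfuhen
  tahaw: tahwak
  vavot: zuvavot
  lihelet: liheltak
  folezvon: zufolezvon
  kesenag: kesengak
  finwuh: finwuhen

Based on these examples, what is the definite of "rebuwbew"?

rebuwbwak

fefbun and folezvon both end in -n yet inflect differently (fefbunen, zufolezvon), so the final letter is not what conditions the rule; the last vowel is.
"rebuwbew" has last vowel 'e'. The one such stem in the data (lihelet → liheltak) deletes the last vowel and adds -ak (as do tahaw, kesenag), so the same rule applies.
The other patterns: stems whose last vowel is 'u' add -en; stems whose last vowel is 'o' add the prefix zu-.
So rebuwbew → rebuwbwak.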